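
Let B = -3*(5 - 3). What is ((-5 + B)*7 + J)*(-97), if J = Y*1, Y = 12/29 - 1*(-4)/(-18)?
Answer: 1944559/261 ≈ 7450.4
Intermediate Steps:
Y = 50/261 (Y = 12*(1/29) + 4*(-1/18) = 12/29 - 2/9 = 50/261 ≈ 0.19157)
B = -6 (B = -3*2 = -6)
J = 50/261 (J = (50/261)*1 = 50/261 ≈ 0.19157)
((-5 + B)*7 + J)*(-97) = ((-5 - 6)*7 + 50/261)*(-97) = (-11*7 + 50/261)*(-97) = (-77 + 50/261)*(-97) = -20047/261*(-97) = 1944559/261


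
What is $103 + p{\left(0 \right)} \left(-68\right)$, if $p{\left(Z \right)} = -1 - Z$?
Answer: $171$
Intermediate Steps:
$103 + p{\left(0 \right)} \left(-68\right) = 103 + \left(-1 - 0\right) \left(-68\right) = 103 + \left(-1 + 0\right) \left(-68\right) = 103 - -68 = 103 + 68 = 171$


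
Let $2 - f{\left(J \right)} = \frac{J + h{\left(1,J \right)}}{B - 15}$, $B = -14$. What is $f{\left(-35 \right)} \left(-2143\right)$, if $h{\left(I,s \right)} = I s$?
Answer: $\frac{25716}{29} \approx 886.76$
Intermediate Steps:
$f{\left(J \right)} = 2 + \frac{2 J}{29}$ ($f{\left(J \right)} = 2 - \frac{J + 1 J}{-14 - 15} = 2 - \frac{J + J}{-29} = 2 - 2 J \left(- \frac{1}{29}\right) = 2 - - \frac{2 J}{29} = 2 + \frac{2 J}{29}$)
$f{\left(-35 \right)} \left(-2143\right) = \left(2 + \frac{2}{29} \left(-35\right)\right) \left(-2143\right) = \left(2 - \frac{70}{29}\right) \left(-2143\right) = \left(- \frac{12}{29}\right) \left(-2143\right) = \frac{25716}{29}$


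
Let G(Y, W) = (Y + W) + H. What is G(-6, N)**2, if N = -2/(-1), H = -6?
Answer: 100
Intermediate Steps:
N = 2 (N = -2*(-1) = 2)
G(Y, W) = -6 + W + Y (G(Y, W) = (Y + W) - 6 = (W + Y) - 6 = -6 + W + Y)
G(-6, N)**2 = (-6 + 2 - 6)**2 = (-10)**2 = 100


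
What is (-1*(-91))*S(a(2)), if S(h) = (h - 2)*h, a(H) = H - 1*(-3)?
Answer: 1365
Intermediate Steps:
a(H) = 3 + H (a(H) = H + 3 = 3 + H)
S(h) = h*(-2 + h) (S(h) = (-2 + h)*h = h*(-2 + h))
(-1*(-91))*S(a(2)) = (-1*(-91))*((3 + 2)*(-2 + (3 + 2))) = 91*(5*(-2 + 5)) = 91*(5*3) = 91*15 = 1365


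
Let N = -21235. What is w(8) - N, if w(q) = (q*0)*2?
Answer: 21235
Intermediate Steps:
w(q) = 0 (w(q) = 0*2 = 0)
w(8) - N = 0 - 1*(-21235) = 0 + 21235 = 21235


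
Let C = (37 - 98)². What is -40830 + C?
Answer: -37109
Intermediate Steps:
C = 3721 (C = (-61)² = 3721)
-40830 + C = -40830 + 3721 = -37109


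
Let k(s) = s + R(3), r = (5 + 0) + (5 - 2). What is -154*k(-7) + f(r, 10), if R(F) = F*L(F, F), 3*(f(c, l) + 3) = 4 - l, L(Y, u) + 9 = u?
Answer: 3845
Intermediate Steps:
L(Y, u) = -9 + u
r = 8 (r = 5 + 3 = 8)
f(c, l) = -5/3 - l/3 (f(c, l) = -3 + (4 - l)/3 = -3 + (4/3 - l/3) = -5/3 - l/3)
R(F) = F*(-9 + F)
k(s) = -18 + s (k(s) = s + 3*(-9 + 3) = s + 3*(-6) = s - 18 = -18 + s)
-154*k(-7) + f(r, 10) = -154*(-18 - 7) + (-5/3 - ⅓*10) = -154*(-25) + (-5/3 - 10/3) = 3850 - 5 = 3845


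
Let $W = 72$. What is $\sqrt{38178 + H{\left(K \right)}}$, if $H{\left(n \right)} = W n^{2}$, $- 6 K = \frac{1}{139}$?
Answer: $\frac{2 \sqrt{184409285}}{139} \approx 195.39$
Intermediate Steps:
$K = - \frac{1}{834}$ ($K = - \frac{1}{6 \cdot 139} = \left(- \frac{1}{6}\right) \frac{1}{139} = - \frac{1}{834} \approx -0.001199$)
$H{\left(n \right)} = 72 n^{2}$
$\sqrt{38178 + H{\left(K \right)}} = \sqrt{38178 + 72 \left(- \frac{1}{834}\right)^{2}} = \sqrt{38178 + 72 \cdot \frac{1}{695556}} = \sqrt{38178 + \frac{2}{19321}} = \sqrt{\frac{737637140}{19321}} = \frac{2 \sqrt{184409285}}{139}$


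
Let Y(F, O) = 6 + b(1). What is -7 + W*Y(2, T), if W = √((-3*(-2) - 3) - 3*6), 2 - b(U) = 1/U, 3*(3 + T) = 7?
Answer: -7 + 7*I*√15 ≈ -7.0 + 27.111*I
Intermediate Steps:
T = -⅔ (T = -3 + (⅓)*7 = -3 + 7/3 = -⅔ ≈ -0.66667)
b(U) = 2 - 1/U
Y(F, O) = 7 (Y(F, O) = 6 + (2 - 1/1) = 6 + (2 - 1*1) = 6 + (2 - 1) = 6 + 1 = 7)
W = I*√15 (W = √((6 - 3) - 3*6) = √(3 - 18) = √(-15) = I*√15 ≈ 3.873*I)
-7 + W*Y(2, T) = -7 + (I*√15)*7 = -7 + 7*I*√15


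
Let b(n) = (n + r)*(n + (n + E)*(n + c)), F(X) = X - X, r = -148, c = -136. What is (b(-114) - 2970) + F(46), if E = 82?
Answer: -2069102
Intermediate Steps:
F(X) = 0
b(n) = (-148 + n)*(n + (-136 + n)*(82 + n)) (b(n) = (n - 148)*(n + (n + 82)*(n - 136)) = (-148 + n)*(n + (82 + n)*(-136 + n)) = (-148 + n)*(n + (-136 + n)*(82 + n)))
(b(-114) - 2970) + F(46) = ((1650496 + (-114)³ - 3308*(-114) - 201*(-114)²) - 2970) + 0 = ((1650496 - 1481544 + 377112 - 201*12996) - 2970) + 0 = ((1650496 - 1481544 + 377112 - 2612196) - 2970) + 0 = (-2066132 - 2970) + 0 = -2069102 + 0 = -2069102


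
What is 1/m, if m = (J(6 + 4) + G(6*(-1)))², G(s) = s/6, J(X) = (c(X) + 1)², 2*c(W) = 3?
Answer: 16/441 ≈ 0.036281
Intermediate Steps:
c(W) = 3/2 (c(W) = (½)*3 = 3/2)
J(X) = 25/4 (J(X) = (3/2 + 1)² = (5/2)² = 25/4)
G(s) = s/6 (G(s) = s*(⅙) = s/6)
m = 441/16 (m = (25/4 + (6*(-1))/6)² = (25/4 + (⅙)*(-6))² = (25/4 - 1)² = (21/4)² = 441/16 ≈ 27.563)
1/m = 1/(441/16) = 16/441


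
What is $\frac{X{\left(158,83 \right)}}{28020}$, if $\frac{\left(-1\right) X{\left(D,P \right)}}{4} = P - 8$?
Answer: $- \frac{5}{467} \approx -0.010707$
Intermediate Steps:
$X{\left(D,P \right)} = 32 - 4 P$ ($X{\left(D,P \right)} = - 4 \left(P - 8\right) = - 4 \left(-8 + P\right) = 32 - 4 P$)
$\frac{X{\left(158,83 \right)}}{28020} = \frac{32 - 332}{28020} = \left(32 - 332\right) \frac{1}{28020} = \left(-300\right) \frac{1}{28020} = - \frac{5}{467}$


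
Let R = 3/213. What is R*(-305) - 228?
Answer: -16493/71 ≈ -232.30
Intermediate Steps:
R = 1/71 (R = 3*(1/213) = 1/71 ≈ 0.014085)
R*(-305) - 228 = (1/71)*(-305) - 228 = -305/71 - 228 = -16493/71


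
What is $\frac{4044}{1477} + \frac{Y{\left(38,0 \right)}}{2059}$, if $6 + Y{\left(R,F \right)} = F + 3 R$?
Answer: $\frac{8486112}{3041143} \approx 2.7904$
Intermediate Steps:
$Y{\left(R,F \right)} = -6 + F + 3 R$ ($Y{\left(R,F \right)} = -6 + \left(F + 3 R\right) = -6 + F + 3 R$)
$\frac{4044}{1477} + \frac{Y{\left(38,0 \right)}}{2059} = \frac{4044}{1477} + \frac{-6 + 0 + 3 \cdot 38}{2059} = 4044 \cdot \frac{1}{1477} + \left(-6 + 0 + 114\right) \frac{1}{2059} = \frac{4044}{1477} + 108 \cdot \frac{1}{2059} = \frac{4044}{1477} + \frac{108}{2059} = \frac{8486112}{3041143}$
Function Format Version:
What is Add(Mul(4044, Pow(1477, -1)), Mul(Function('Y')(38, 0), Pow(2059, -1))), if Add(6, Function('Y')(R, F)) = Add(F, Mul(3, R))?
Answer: Rational(8486112, 3041143) ≈ 2.7904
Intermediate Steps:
Function('Y')(R, F) = Add(-6, F, Mul(3, R)) (Function('Y')(R, F) = Add(-6, Add(F, Mul(3, R))) = Add(-6, F, Mul(3, R)))
Add(Mul(4044, Pow(1477, -1)), Mul(Function('Y')(38, 0), Pow(2059, -1))) = Add(Mul(4044, Pow(1477, -1)), Mul(Add(-6, 0, Mul(3, 38)), Pow(2059, -1))) = Add(Mul(4044, Rational(1, 1477)), Mul(Add(-6, 0, 114), Rational(1, 2059))) = Add(Rational(4044, 1477), Mul(108, Rational(1, 2059))) = Add(Rational(4044, 1477), Rational(108, 2059)) = Rational(8486112, 3041143)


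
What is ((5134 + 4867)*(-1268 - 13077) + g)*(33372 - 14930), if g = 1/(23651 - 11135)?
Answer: -16557225221157199/6258 ≈ -2.6458e+12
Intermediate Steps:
g = 1/12516 ≈ 7.9898e-5
((5134 + 4867)*(-1268 - 13077) + g)*(33372 - 14930) = ((5134 + 4867)*(-1268 - 13077) + 1/12516)*(33372 - 14930) = (10001*(-14345) + 1/12516)*18442 = (-143464345 + 1/12516)*18442 = -1795599742019/12516*18442 = -16557225221157199/6258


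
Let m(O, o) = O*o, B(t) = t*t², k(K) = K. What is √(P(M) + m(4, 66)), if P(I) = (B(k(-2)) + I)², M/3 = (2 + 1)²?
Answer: 25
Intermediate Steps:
B(t) = t³
M = 27 (M = 3*(2 + 1)² = 3*3² = 3*9 = 27)
P(I) = (-8 + I)² (P(I) = ((-2)³ + I)² = (-8 + I)²)
√(P(M) + m(4, 66)) = √((-8 + 27)² + 4*66) = √(19² + 264) = √(361 + 264) = √625 = 25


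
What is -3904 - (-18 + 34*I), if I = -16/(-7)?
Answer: -27746/7 ≈ -3963.7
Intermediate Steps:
I = 16/7 (I = -16*(-⅐) = 16/7 ≈ 2.2857)
-3904 - (-18 + 34*I) = -3904 - (-18 + 34*(16/7)) = -3904 - (-18 + 544/7) = -3904 - 1*418/7 = -3904 - 418/7 = -27746/7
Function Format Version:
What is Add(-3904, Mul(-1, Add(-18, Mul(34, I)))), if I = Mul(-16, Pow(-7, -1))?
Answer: Rational(-27746, 7) ≈ -3963.7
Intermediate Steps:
I = Rational(16, 7) (I = Mul(-16, Rational(-1, 7)) = Rational(16, 7) ≈ 2.2857)
Add(-3904, Mul(-1, Add(-18, Mul(34, I)))) = Add(-3904, Mul(-1, Add(-18, Mul(34, Rational(16, 7))))) = Add(-3904, Mul(-1, Add(-18, Rational(544, 7)))) = Add(-3904, Mul(-1, Rational(418, 7))) = Add(-3904, Rational(-418, 7)) = Rational(-27746, 7)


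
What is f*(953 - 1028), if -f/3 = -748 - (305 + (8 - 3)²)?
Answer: -242550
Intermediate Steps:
f = 3234 (f = -3*(-748 - (305 + (8 - 3)²)) = -3*(-748 - (305 + 5²)) = -3*(-748 - (305 + 25)) = -3*(-748 - 1*330) = -3*(-748 - 330) = -3*(-1078) = 3234)
f*(953 - 1028) = 3234*(953 - 1028) = 3234*(-75) = -242550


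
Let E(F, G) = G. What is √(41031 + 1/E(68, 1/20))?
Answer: √41051 ≈ 202.61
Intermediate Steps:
√(41031 + 1/E(68, 1/20)) = √(41031 + 1/(1/20)) = √(41031 + 20) = √41051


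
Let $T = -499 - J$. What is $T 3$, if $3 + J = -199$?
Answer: $-891$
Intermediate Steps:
$J = -202$ ($J = -3 - 199 = -202$)
$T = -297$ ($T = -499 - -202 = -499 + 202 = -297$)
$T 3 = \left(-297\right) 3 = -891$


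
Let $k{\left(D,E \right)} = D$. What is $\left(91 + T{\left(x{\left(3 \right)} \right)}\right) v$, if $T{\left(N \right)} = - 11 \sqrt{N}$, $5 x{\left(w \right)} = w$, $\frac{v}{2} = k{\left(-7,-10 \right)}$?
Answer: $-1274 + \frac{154 \sqrt{15}}{5} \approx -1154.7$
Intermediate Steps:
$v = -14$ ($v = 2 \left(-7\right) = -14$)
$x{\left(w \right)} = \frac{w}{5}$
$\left(91 + T{\left(x{\left(3 \right)} \right)}\right) v = \left(91 - 11 \sqrt{\frac{1}{5} \cdot 3}\right) \left(-14\right) = \left(91 - 11 \sqrt{\frac{3}{5}}\right) \left(-14\right) = \left(91 - 11 \frac{\sqrt{15}}{5}\right) \left(-14\right) = \left(91 - \frac{11 \sqrt{15}}{5}\right) \left(-14\right) = -1274 + \frac{154 \sqrt{15}}{5}$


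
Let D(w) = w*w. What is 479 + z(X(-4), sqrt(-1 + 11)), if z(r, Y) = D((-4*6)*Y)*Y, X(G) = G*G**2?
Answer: 479 + 5760*sqrt(10) ≈ 18694.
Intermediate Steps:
X(G) = G**3
D(w) = w**2
z(r, Y) = 576*Y**3 (z(r, Y) = ((-4*6)*Y)**2*Y = (-24*Y)**2*Y = (576*Y**2)*Y = 576*Y**3)
479 + z(X(-4), sqrt(-1 + 11)) = 479 + 576*(sqrt(-1 + 11))**3 = 479 + 576*(sqrt(10))**3 = 479 + 576*(10*sqrt(10)) = 479 + 5760*sqrt(10)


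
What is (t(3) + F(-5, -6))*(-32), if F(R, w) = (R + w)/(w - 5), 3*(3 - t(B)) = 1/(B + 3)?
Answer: -1136/9 ≈ -126.22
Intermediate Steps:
t(B) = 3 - 1/(3*(3 + B)) (t(B) = 3 - 1/(3*(B + 3)) = 3 - 1/(3*(3 + B)))
F(R, w) = (R + w)/(-5 + w)
(t(3) + F(-5, -6))*(-32) = ((26 + 9*3)/(3*(3 + 3)) + (-5 - 6)/(-5 - 6))*(-32) = ((1/3)*(26 + 27)/6 - 11/(-11))*(-32) = ((1/3)*(1/6)*53 - 1/11*(-11))*(-32) = (53/18 + 1)*(-32) = (71/18)*(-32) = -1136/9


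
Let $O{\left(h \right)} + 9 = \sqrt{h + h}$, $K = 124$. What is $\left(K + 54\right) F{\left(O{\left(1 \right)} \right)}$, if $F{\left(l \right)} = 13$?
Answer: $2314$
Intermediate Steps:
$O{\left(h \right)} = -9 + \sqrt{2} \sqrt{h}$ ($O{\left(h \right)} = -9 + \sqrt{h + h} = -9 + \sqrt{2 h} = -9 + \sqrt{2} \sqrt{h}$)
$\left(K + 54\right) F{\left(O{\left(1 \right)} \right)} = \left(124 + 54\right) 13 = 178 \cdot 13 = 2314$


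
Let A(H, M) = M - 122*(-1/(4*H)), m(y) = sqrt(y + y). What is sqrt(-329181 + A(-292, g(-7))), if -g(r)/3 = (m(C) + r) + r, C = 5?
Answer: sqrt(-28063716602 - 255792*sqrt(10))/292 ≈ 573.71*I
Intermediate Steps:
m(y) = sqrt(2)*sqrt(y) (m(y) = sqrt(2*y) = sqrt(2)*sqrt(y))
g(r) = -6*r - 3*sqrt(10) (g(r) = -3*((sqrt(2)*sqrt(5) + r) + r) = -3*((sqrt(10) + r) + r) = -3*((r + sqrt(10)) + r) = -3*(sqrt(10) + 2*r) = -6*r - 3*sqrt(10))
A(H, M) = M + 61/(2*H) (A(H, M) = M - (-61)/(2*H) = M + 61/(2*H))
sqrt(-329181 + A(-292, g(-7))) = sqrt(-329181 + ((-6*(-7) - 3*sqrt(10)) + (61/2)/(-292))) = sqrt(-329181 + ((42 - 3*sqrt(10)) + (61/2)*(-1/292))) = sqrt(-329181 + ((42 - 3*sqrt(10)) - 61/584)) = sqrt(-329181 + (24467/584 - 3*sqrt(10))) = sqrt(-192217237/584 - 3*sqrt(10))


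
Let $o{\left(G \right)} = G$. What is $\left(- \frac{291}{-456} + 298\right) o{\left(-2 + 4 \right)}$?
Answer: $\frac{45393}{76} \approx 597.28$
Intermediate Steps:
$\left(- \frac{291}{-456} + 298\right) o{\left(-2 + 4 \right)} = \left(- \frac{291}{-456} + 298\right) \left(-2 + 4\right) = \left(\left(-291\right) \left(- \frac{1}{456}\right) + 298\right) 2 = \left(\frac{97}{152} + 298\right) 2 = \frac{45393}{152} \cdot 2 = \frac{45393}{76}$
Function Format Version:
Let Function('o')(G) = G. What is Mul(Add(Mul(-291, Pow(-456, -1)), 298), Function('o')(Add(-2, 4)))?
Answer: Rational(45393, 76) ≈ 597.28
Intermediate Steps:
Mul(Add(Mul(-291, Pow(-456, -1)), 298), Function('o')(Add(-2, 4))) = Mul(Add(Mul(-291, Pow(-456, -1)), 298), Add(-2, 4)) = Mul(Add(Mul(-291, Rational(-1, 456)), 298), 2) = Mul(Add(Rational(97, 152), 298), 2) = Mul(Rational(45393, 152), 2) = Rational(45393, 76)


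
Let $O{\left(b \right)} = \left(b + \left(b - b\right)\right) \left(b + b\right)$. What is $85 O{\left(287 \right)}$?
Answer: $14002730$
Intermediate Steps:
$O{\left(b \right)} = 2 b^{2}$ ($O{\left(b \right)} = \left(b + 0\right) 2 b = b 2 b = 2 b^{2}$)
$85 O{\left(287 \right)} = 85 \cdot 2 \cdot 287^{2} = 85 \cdot 2 \cdot 82369 = 85 \cdot 164738 = 14002730$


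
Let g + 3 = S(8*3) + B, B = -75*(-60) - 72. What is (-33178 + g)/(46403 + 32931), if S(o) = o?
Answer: -28729/79334 ≈ -0.36213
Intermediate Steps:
B = 4428 (B = 4500 - 72 = 4428)
g = 4449 (g = -3 + (8*3 + 4428) = -3 + (24 + 4428) = -3 + 4452 = 4449)
(-33178 + g)/(46403 + 32931) = (-33178 + 4449)/(46403 + 32931) = -28729/79334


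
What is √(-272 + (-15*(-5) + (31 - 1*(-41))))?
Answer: 5*I*√5 ≈ 11.18*I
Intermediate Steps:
√(-272 + (-15*(-5) + (31 - 1*(-41)))) = √(-272 + (75 + (31 + 41))) = √(-272 + (75 + 72)) = √(-272 + 147) = √(-125) = 5*I*√5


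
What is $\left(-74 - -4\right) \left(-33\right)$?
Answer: $2310$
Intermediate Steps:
$\left(-74 - -4\right) \left(-33\right) = \left(-74 + \left(-32 + 36\right)\right) \left(-33\right) = \left(-74 + 4\right) \left(-33\right) = \left(-70\right) \left(-33\right) = 2310$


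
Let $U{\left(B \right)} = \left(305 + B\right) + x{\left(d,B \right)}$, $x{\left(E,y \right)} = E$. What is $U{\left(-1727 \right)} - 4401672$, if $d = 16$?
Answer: $-4403078$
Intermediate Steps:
$U{\left(B \right)} = 321 + B$ ($U{\left(B \right)} = \left(305 + B\right) + 16 = 321 + B$)
$U{\left(-1727 \right)} - 4401672 = \left(321 - 1727\right) - 4401672 = -1406 - 4401672 = -4403078$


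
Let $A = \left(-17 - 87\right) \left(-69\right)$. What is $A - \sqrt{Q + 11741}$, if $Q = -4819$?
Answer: $7176 - \sqrt{6922} \approx 7092.8$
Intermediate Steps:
$A = 7176$ ($A = \left(-104\right) \left(-69\right) = 7176$)
$A - \sqrt{Q + 11741} = 7176 - \sqrt{-4819 + 11741} = 7176 - \sqrt{6922}$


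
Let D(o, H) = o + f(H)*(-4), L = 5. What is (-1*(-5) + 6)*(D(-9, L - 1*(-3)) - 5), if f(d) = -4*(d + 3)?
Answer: 1782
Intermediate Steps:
f(d) = -12 - 4*d (f(d) = -4*(3 + d) = -12 - 4*d)
D(o, H) = 48 + o + 16*H (D(o, H) = o + (-12 - 4*H)*(-4) = o + (48 + 16*H) = 48 + o + 16*H)
(-1*(-5) + 6)*(D(-9, L - 1*(-3)) - 5) = (-1*(-5) + 6)*((48 - 9 + 16*(5 - 1*(-3))) - 5) = (5 + 6)*((48 - 9 + 16*(5 + 3)) - 5) = 11*((48 - 9 + 16*8) - 5) = 11*((48 - 9 + 128) - 5) = 11*(167 - 5) = 11*162 = 1782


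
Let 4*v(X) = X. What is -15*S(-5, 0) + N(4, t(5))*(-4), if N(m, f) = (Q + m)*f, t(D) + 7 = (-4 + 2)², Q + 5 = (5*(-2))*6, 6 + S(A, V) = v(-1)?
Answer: -2553/4 ≈ -638.25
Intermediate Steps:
v(X) = X/4
S(A, V) = -25/4 (S(A, V) = -6 + (¼)*(-1) = -6 - ¼ = -25/4)
Q = -65 (Q = -5 + (5*(-2))*6 = -5 - 10*6 = -5 - 60 = -65)
t(D) = -3 (t(D) = -7 + (-4 + 2)² = -7 + (-2)² = -7 + 4 = -3)
N(m, f) = f*(-65 + m) (N(m, f) = (-65 + m)*f = f*(-65 + m))
-15*S(-5, 0) + N(4, t(5))*(-4) = -15*(-25/4) - 3*(-65 + 4)*(-4) = 375/4 - 3*(-61)*(-4) = 375/4 + 183*(-4) = 375/4 - 732 = -2553/4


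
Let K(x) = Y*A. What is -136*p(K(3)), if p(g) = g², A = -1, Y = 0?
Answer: 0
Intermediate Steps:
K(x) = 0 (K(x) = 0*(-1) = 0)
-136*p(K(3)) = -136*0² = -136*0 = 0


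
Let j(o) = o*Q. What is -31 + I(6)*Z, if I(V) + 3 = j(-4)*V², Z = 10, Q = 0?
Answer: -61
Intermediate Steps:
j(o) = 0 (j(o) = o*0 = 0)
I(V) = -3 (I(V) = -3 + 0*V² = -3 + 0 = -3)
-31 + I(6)*Z = -31 - 3*10 = -31 - 30 = -61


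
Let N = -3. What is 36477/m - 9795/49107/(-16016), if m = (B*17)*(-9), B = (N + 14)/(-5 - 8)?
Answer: 1255750902401/4456820368 ≈ 281.76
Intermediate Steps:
B = -11/13 (B = (-3 + 14)/(-5 - 8) = 11/(-13) = 11*(-1/13) = -11/13 ≈ -0.84615)
m = 1683/13 (m = -11/13*17*(-9) = -187/13*(-9) = 1683/13 ≈ 129.46)
36477/m - 9795/49107/(-16016) = 36477/(1683/13) - 9795/49107/(-16016) = 36477*(13/1683) - 9795*1/49107*(-1/16016) = 52689/187 - 3265/16369*(-1/16016) = 52689/187 + 3265/262165904 = 1255750902401/4456820368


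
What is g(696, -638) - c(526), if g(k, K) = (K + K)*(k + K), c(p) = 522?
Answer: -74530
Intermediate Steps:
g(k, K) = 2*K*(K + k) (g(k, K) = (2*K)*(K + k) = 2*K*(K + k))
g(696, -638) - c(526) = 2*(-638)*(-638 + 696) - 1*522 = 2*(-638)*58 - 522 = -74008 - 522 = -74530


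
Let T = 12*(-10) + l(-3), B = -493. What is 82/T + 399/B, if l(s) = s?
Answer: -2183/1479 ≈ -1.4760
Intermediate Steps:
T = -123 (T = 12*(-10) - 3 = -120 - 3 = -123)
82/T + 399/B = 82/(-123) + 399/(-493) = 82*(-1/123) + 399*(-1/493) = -2/3 - 399/493 = -2183/1479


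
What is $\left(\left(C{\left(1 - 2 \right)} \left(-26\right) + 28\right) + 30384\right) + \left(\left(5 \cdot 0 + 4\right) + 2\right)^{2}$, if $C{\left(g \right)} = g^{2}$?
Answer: $30422$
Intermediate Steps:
$\left(\left(C{\left(1 - 2 \right)} \left(-26\right) + 28\right) + 30384\right) + \left(\left(5 \cdot 0 + 4\right) + 2\right)^{2} = \left(\left(\left(1 - 2\right)^{2} \left(-26\right) + 28\right) + 30384\right) + \left(\left(5 \cdot 0 + 4\right) + 2\right)^{2} = \left(\left(\left(-1\right)^{2} \left(-26\right) + 28\right) + 30384\right) + \left(\left(0 + 4\right) + 2\right)^{2} = \left(\left(1 \left(-26\right) + 28\right) + 30384\right) + \left(4 + 2\right)^{2} = \left(\left(-26 + 28\right) + 30384\right) + 6^{2} = \left(2 + 30384\right) + 36 = 30386 + 36 = 30422$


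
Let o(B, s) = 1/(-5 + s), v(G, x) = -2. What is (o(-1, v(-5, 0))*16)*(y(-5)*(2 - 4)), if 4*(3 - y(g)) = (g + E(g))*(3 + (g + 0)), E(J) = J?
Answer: -64/7 ≈ -9.1429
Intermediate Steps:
y(g) = 3 - g*(3 + g)/2 (y(g) = 3 - (g + g)*(3 + (g + 0))/4 = 3 - 2*g*(3 + g)/4 = 3 - g*(3 + g)/2)
(o(-1, v(-5, 0))*16)*(y(-5)*(2 - 4)) = (16/(-5 - 2))*((3 - 3/2*(-5) - ½*(-5)²)*(2 - 4)) = (16/(-7))*((3 + 15/2 - ½*25)*(-2)) = (-⅐*16)*((3 + 15/2 - 25/2)*(-2)) = -(-32)*(-2)/7 = -16/7*4 = -64/7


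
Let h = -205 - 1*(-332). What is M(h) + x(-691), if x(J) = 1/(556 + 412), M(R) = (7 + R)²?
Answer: 17381409/968 ≈ 17956.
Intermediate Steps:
h = 127 (h = -205 + 332 = 127)
x(J) = 1/968
M(h) + x(-691) = (7 + 127)² + 1/968 = 134² + 1/968 = 17956 + 1/968 = 17381409/968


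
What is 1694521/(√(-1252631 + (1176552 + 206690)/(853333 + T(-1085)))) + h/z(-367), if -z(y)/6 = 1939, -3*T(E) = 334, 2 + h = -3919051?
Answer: 1306351/3878 - 1694521*I*√8207083527576912185/3206311578889 ≈ 336.86 - 1514.0*I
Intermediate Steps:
h = -3919053 (h = -2 - 3919051 = -3919053)
T(E) = -334/3 (T(E) = -⅓*334 = -334/3)
z(y) = -11634 (z(y) = -6*1939 = -11634)
1694521/(√(-1252631 + (1176552 + 206690)/(853333 + T(-1085)))) + h/z(-367) = 1694521/(√(-1252631 + (1176552 + 206690)/(853333 - 334/3))) - 3919053/(-11634) = 1694521/(√(-1252631 + 1383242/(2559665/3))) - 3919053*(-1/11634) = 1694521/(√(-1252631 + 1383242*(3/2559665))) + 1306351/3878 = 1694521/(√(-1252631 + 4149726/2559665)) + 1306351/3878 = 1694521/(√(-3206311578889/2559665)) + 1306351/3878 = 1694521/((I*√8207083527576912185/2559665)) + 1306351/3878 = 1694521*(-I*√8207083527576912185/3206311578889) + 1306351/3878 = -1694521*I*√8207083527576912185/3206311578889 + 1306351/3878 = 1306351/3878 - 1694521*I*√8207083527576912185/3206311578889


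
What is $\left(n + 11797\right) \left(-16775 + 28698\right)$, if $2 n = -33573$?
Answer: $- \frac{118979617}{2} \approx -5.949 \cdot 10^{7}$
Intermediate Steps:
$n = - \frac{33573}{2}$ ($n = \frac{1}{2} \left(-33573\right) = - \frac{33573}{2} \approx -16787.0$)
$\left(n + 11797\right) \left(-16775 + 28698\right) = \left(- \frac{33573}{2} + 11797\right) \left(-16775 + 28698\right) = \left(- \frac{9979}{2}\right) 11923 = - \frac{118979617}{2}$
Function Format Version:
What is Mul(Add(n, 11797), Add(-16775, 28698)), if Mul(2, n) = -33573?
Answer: Rational(-118979617, 2) ≈ -5.9490e+7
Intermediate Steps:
n = Rational(-33573, 2) (n = Mul(Rational(1, 2), -33573) = Rational(-33573, 2) ≈ -16787.)
Mul(Add(n, 11797), Add(-16775, 28698)) = Mul(Add(Rational(-33573, 2), 11797), Add(-16775, 28698)) = Mul(Rational(-9979, 2), 11923) = Rational(-118979617, 2)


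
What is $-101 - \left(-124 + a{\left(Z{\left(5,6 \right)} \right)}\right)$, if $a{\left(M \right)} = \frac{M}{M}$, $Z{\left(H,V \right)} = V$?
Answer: $22$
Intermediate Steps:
$a{\left(M \right)} = 1$
$-101 - \left(-124 + a{\left(Z{\left(5,6 \right)} \right)}\right) = -101 + \left(\left(\left(45 + 1\right) - -78\right) - 1\right) = -101 + \left(\left(46 + 78\right) - 1\right) = -101 + \left(124 - 1\right) = -101 + 123 = 22$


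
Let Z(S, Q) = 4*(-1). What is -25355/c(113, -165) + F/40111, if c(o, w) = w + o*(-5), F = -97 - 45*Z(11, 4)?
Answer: 203414999/5856206 ≈ 34.735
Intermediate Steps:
Z(S, Q) = -4
F = 83 (F = -97 - 45*(-4) = -97 + 180 = 83)
c(o, w) = w - 5*o
-25355/c(113, -165) + F/40111 = -25355/(-165 - 5*113) + 83/40111 = -25355/(-165 - 565) + 83*(1/40111) = -25355/(-730) + 83/40111 = -25355*(-1/730) + 83/40111 = 5071/146 + 83/40111 = 203414999/5856206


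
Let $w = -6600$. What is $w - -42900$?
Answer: $36300$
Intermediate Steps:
$w - -42900 = -6600 - -42900 = -6600 + 42900 = 36300$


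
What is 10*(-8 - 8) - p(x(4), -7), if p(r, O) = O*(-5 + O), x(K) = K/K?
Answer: -244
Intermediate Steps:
x(K) = 1
10*(-8 - 8) - p(x(4), -7) = 10*(-8 - 8) - (-7)*(-5 - 7) = 10*(-16) - (-7)*(-12) = -160 - 1*84 = -160 - 84 = -244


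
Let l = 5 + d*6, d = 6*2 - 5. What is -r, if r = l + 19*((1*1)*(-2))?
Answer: -9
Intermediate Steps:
d = 7 (d = 12 - 5 = 7)
l = 47 (l = 5 + 7*6 = 5 + 42 = 47)
r = 9 (r = 47 + 19*((1*1)*(-2)) = 47 + 19*(1*(-2)) = 47 + 19*(-2) = 47 - 38 = 9)
-r = -1*9 = -9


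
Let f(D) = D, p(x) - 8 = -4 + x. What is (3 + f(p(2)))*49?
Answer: 441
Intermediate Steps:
p(x) = 4 + x (p(x) = 8 + (-4 + x) = 4 + x)
(3 + f(p(2)))*49 = (3 + (4 + 2))*49 = (3 + 6)*49 = 9*49 = 441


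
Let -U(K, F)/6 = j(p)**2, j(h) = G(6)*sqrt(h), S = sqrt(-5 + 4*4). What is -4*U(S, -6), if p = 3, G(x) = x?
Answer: 2592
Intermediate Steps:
S = sqrt(11) (S = sqrt(-5 + 16) = sqrt(11) ≈ 3.3166)
j(h) = 6*sqrt(h)
U(K, F) = -648 (U(K, F) = -6*(6*sqrt(3))**2 = -6*108 = -648)
-4*U(S, -6) = -4*(-648) = 2592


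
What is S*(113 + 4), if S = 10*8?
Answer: 9360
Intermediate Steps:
S = 80
S*(113 + 4) = 80*(113 + 4) = 80*117 = 9360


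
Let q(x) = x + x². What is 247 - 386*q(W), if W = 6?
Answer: -15965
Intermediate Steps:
247 - 386*q(W) = 247 - 2316*(1 + 6) = 247 - 2316*7 = 247 - 386*42 = 247 - 16212 = -15965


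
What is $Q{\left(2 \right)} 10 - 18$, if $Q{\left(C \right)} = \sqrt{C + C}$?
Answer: $2$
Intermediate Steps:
$Q{\left(C \right)} = \sqrt{2} \sqrt{C}$ ($Q{\left(C \right)} = \sqrt{2 C} = \sqrt{2} \sqrt{C}$)
$Q{\left(2 \right)} 10 - 18 = \sqrt{2} \sqrt{2} \cdot 10 - 18 = 2 \cdot 10 - 18 = 20 - 18 = 2$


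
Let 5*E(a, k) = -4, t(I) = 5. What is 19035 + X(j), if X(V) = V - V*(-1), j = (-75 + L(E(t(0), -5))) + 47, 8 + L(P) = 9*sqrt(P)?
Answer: 18963 + 36*I*sqrt(5)/5 ≈ 18963.0 + 16.1*I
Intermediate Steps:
E(a, k) = -4/5 (E(a, k) = (1/5)*(-4) = -4/5)
L(P) = -8 + 9*sqrt(P)
j = -36 + 18*I*sqrt(5)/5 (j = (-75 + (-8 + 9*sqrt(-4/5))) + 47 = (-75 + (-8 + 9*(2*I*sqrt(5)/5))) + 47 = (-75 + (-8 + 18*I*sqrt(5)/5)) + 47 = (-83 + 18*I*sqrt(5)/5) + 47 = -36 + 18*I*sqrt(5)/5 ≈ -36.0 + 8.0499*I)
X(V) = 2*V (X(V) = V + V = 2*V)
19035 + X(j) = 19035 + 2*(-36 + 18*I*sqrt(5)/5) = 19035 + (-72 + 36*I*sqrt(5)/5) = 18963 + 36*I*sqrt(5)/5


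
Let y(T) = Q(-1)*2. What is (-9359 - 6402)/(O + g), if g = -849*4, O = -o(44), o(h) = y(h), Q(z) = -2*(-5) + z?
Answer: 15761/3414 ≈ 4.6166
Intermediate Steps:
Q(z) = 10 + z
y(T) = 18 (y(T) = (10 - 1)*2 = 9*2 = 18)
o(h) = 18
O = -18 (O = -1*18 = -18)
g = -3396
(-9359 - 6402)/(O + g) = (-9359 - 6402)/(-18 - 3396) = -15761/(-3414) = -15761*(-1/3414) = 15761/3414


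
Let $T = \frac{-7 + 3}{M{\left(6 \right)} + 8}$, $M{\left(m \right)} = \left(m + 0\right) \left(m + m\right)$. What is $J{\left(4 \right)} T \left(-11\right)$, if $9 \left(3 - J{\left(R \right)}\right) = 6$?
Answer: $\frac{77}{60} \approx 1.2833$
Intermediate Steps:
$J{\left(R \right)} = \frac{7}{3}$ ($J{\left(R \right)} = 3 - \frac{2}{3} = \frac{7}{3}$)
$M{\left(m \right)} = 2 m^{2}$ ($M{\left(m \right)} = m 2 m = 2 m^{2}$)
$T = - \frac{1}{20}$ ($T = \frac{-7 + 3}{2 \cdot 6^{2} + 8} = - \frac{4}{2 \cdot 36 + 8} = - \frac{4}{72 + 8} = - \frac{4}{80} = \left(-4\right) \frac{1}{80} = - \frac{1}{20} \approx -0.05$)
$J{\left(4 \right)} T \left(-11\right) = \frac{7}{3} \left(- \frac{1}{20}\right) \left(-11\right) = \left(- \frac{7}{60}\right) \left(-11\right) = \frac{77}{60}$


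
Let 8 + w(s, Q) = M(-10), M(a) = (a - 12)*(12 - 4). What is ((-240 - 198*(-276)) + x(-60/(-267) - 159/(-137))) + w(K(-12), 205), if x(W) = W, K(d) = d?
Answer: 661170123/12193 ≈ 54225.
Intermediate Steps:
M(a) = -96 + 8*a (M(a) = (-12 + a)*8 = -96 + 8*a)
w(s, Q) = -184 (w(s, Q) = -8 + (-96 + 8*(-10)) = -8 + (-96 - 80) = -8 - 176 = -184)
((-240 - 198*(-276)) + x(-60/(-267) - 159/(-137))) + w(K(-12), 205) = ((-240 - 198*(-276)) + (-60/(-267) - 159/(-137))) - 184 = ((-240 + 54648) + (-60*(-1/267) - 159*(-1/137))) - 184 = (54408 + (20/89 + 159/137)) - 184 = (54408 + 16891/12193) - 184 = 663413635/12193 - 184 = 661170123/12193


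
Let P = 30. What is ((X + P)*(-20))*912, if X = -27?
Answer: -54720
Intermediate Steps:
((X + P)*(-20))*912 = ((-27 + 30)*(-20))*912 = (3*(-20))*912 = -60*912 = -54720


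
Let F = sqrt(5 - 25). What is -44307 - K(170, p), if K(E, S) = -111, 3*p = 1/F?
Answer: -44196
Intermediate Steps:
F = 2*I*sqrt(5) (F = sqrt(-20) = 2*I*sqrt(5) ≈ 4.4721*I)
p = -I*sqrt(5)/30 (p = 1/(3*((2*I*sqrt(5)))) = (-I*sqrt(5)/10)/3 = -I*sqrt(5)/30 ≈ -0.074536*I)
-44307 - K(170, p) = -44307 - 1*(-111) = -44307 + 111 = -44196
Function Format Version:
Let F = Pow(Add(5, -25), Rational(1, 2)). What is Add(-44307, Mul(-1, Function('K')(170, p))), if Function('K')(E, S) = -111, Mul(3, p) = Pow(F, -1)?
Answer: -44196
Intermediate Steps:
F = Mul(2, I, Pow(5, Rational(1, 2))) (F = Pow(-20, Rational(1, 2)) = Mul(2, I, Pow(5, Rational(1, 2))) ≈ Mul(4.4721, I))
p = Mul(Rational(-1, 30), I, Pow(5, Rational(1, 2))) (p = Mul(Rational(1, 3), Pow(Mul(2, I, Pow(5, Rational(1, 2))), -1)) = Mul(Rational(1, 3), Mul(Rational(-1, 10), I, Pow(5, Rational(1, 2)))) = Mul(Rational(-1, 30), I, Pow(5, Rational(1, 2))) ≈ Mul(-0.074536, I))
Add(-44307, Mul(-1, Function('K')(170, p))) = Add(-44307, Mul(-1, -111)) = Add(-44307, 111) = -44196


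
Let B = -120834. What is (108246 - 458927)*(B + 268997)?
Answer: -51957949003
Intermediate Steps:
(108246 - 458927)*(B + 268997) = (108246 - 458927)*(-120834 + 268997) = -350681*148163 = -51957949003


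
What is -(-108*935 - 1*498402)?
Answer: 599382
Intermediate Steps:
-(-108*935 - 1*498402) = -(-100980 - 498402) = -1*(-599382) = 599382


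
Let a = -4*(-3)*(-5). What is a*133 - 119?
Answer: -8099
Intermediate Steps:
a = -60 (a = 12*(-5) = -60)
a*133 - 119 = -60*133 - 119 = -7980 - 119 = -8099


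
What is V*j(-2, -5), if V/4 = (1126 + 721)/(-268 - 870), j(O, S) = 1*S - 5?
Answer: 36940/569 ≈ 64.921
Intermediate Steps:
j(O, S) = -5 + S (j(O, S) = S - 5 = -5 + S)
V = -3694/569 (V = 4*((1126 + 721)/(-268 - 870)) = 4*(1847/(-1138)) = 4*(1847*(-1/1138)) = 4*(-1847/1138) = -3694/569 ≈ -6.4921)
V*j(-2, -5) = -3694*(-5 - 5)/569 = -3694/569*(-10) = 36940/569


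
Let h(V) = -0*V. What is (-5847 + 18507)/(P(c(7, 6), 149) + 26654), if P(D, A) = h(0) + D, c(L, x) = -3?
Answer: 12660/26651 ≈ 0.47503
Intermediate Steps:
h(V) = 0 (h(V) = -3*0 = 0)
P(D, A) = D (P(D, A) = 0 + D = D)
(-5847 + 18507)/(P(c(7, 6), 149) + 26654) = (-5847 + 18507)/(-3 + 26654) = 12660/26651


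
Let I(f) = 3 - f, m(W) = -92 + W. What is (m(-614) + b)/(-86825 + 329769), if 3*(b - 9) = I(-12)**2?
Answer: -311/121472 ≈ -0.0025603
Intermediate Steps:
b = 84 (b = 9 + (3 - 1*(-12))**2/3 = 9 + (3 + 12)**2/3 = 9 + (1/3)*15**2 = 9 + (1/3)*225 = 9 + 75 = 84)
(m(-614) + b)/(-86825 + 329769) = ((-92 - 614) + 84)/(-86825 + 329769) = (-706 + 84)/242944 = -622*1/242944 = -311/121472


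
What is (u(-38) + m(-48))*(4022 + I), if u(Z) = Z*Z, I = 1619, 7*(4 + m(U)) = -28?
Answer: 8100476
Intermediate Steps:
m(U) = -8 (m(U) = -4 + (1/7)*(-28) = -4 - 4 = -8)
u(Z) = Z**2
(u(-38) + m(-48))*(4022 + I) = ((-38)**2 - 8)*(4022 + 1619) = (1444 - 8)*5641 = 1436*5641 = 8100476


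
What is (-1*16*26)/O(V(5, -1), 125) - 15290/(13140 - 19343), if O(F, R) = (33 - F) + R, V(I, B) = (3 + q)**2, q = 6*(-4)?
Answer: 6907518/1755449 ≈ 3.9349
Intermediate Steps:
q = -24
V(I, B) = 441 (V(I, B) = (3 - 24)**2 = (-21)**2 = 441)
O(F, R) = 33 + R - F
(-1*16*26)/O(V(5, -1), 125) - 15290/(13140 - 19343) = (-1*16*26)/(33 + 125 - 1*441) - 15290/(13140 - 19343) = (-16*26)/(33 + 125 - 441) - 15290/(-6203) = -416/(-283) - 15290*(-1/6203) = -416*(-1/283) + 15290/6203 = 416/283 + 15290/6203 = 6907518/1755449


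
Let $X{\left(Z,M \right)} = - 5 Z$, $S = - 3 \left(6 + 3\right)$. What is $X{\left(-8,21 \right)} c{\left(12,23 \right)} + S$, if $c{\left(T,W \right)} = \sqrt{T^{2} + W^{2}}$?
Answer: $-27 + 40 \sqrt{673} \approx 1010.7$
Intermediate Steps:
$S = -27$ ($S = \left(-3\right) 9 = -27$)
$X{\left(-8,21 \right)} c{\left(12,23 \right)} + S = \left(-5\right) \left(-8\right) \sqrt{12^{2} + 23^{2}} - 27 = 40 \sqrt{144 + 529} - 27 = 40 \sqrt{673} - 27 = -27 + 40 \sqrt{673}$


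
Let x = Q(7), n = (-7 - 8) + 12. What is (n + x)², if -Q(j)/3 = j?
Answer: 576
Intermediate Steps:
Q(j) = -3*j
n = -3 (n = -15 + 12 = -3)
x = -21 (x = -3*7 = -21)
(n + x)² = (-3 - 21)² = (-24)² = 576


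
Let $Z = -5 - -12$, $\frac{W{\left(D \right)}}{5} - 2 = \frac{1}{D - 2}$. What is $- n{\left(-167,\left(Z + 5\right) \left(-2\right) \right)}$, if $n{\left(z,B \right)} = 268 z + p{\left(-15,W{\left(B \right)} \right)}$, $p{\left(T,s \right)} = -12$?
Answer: $44768$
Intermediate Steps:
$W{\left(D \right)} = 10 + \frac{5}{-2 + D}$ ($W{\left(D \right)} = 10 + \frac{5}{D - 2} = 10 + \frac{5}{-2 + D}$)
$Z = 7$ ($Z = -5 + 12 = 7$)
$n{\left(z,B \right)} = -12 + 268 z$ ($n{\left(z,B \right)} = 268 z - 12 = -12 + 268 z$)
$- n{\left(-167,\left(Z + 5\right) \left(-2\right) \right)} = - (-12 + 268 \left(-167\right)) = - (-12 - 44756) = \left(-1\right) \left(-44768\right) = 44768$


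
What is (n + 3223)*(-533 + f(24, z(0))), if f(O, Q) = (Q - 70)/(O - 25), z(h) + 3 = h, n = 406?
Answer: -1669340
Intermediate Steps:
z(h) = -3 + h
f(O, Q) = (-70 + Q)/(-25 + O)
(n + 3223)*(-533 + f(24, z(0))) = (406 + 3223)*(-533 + (-70 + (-3 + 0))/(-25 + 24)) = 3629*(-533 + (-70 - 3)/(-1)) = 3629*(-533 - 1*(-73)) = 3629*(-533 + 73) = 3629*(-460) = -1669340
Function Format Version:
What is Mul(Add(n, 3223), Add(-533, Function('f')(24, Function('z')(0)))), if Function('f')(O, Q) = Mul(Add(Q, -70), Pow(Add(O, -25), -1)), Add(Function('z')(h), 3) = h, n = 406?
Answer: -1669340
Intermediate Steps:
Function('z')(h) = Add(-3, h)
Function('f')(O, Q) = Mul(Pow(Add(-25, O), -1), Add(-70, Q)) (Function('f')(O, Q) = Mul(Add(-70, Q), Pow(Add(-25, O), -1)) = Mul(Pow(Add(-25, O), -1), Add(-70, Q)))
Mul(Add(n, 3223), Add(-533, Function('f')(24, Function('z')(0)))) = Mul(Add(406, 3223), Add(-533, Mul(Pow(Add(-25, 24), -1), Add(-70, Add(-3, 0))))) = Mul(3629, Add(-533, Mul(Pow(-1, -1), Add(-70, -3)))) = Mul(3629, Add(-533, Mul(-1, -73))) = Mul(3629, Add(-533, 73)) = Mul(3629, -460) = -1669340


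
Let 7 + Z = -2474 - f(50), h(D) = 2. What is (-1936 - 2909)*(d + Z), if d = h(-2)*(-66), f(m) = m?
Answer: 12902235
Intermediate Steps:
d = -132 (d = 2*(-66) = -132)
Z = -2531 (Z = -7 + (-2474 - 1*50) = -7 + (-2474 - 50) = -7 - 2524 = -2531)
(-1936 - 2909)*(d + Z) = (-1936 - 2909)*(-132 - 2531) = -4845*(-2663) = 12902235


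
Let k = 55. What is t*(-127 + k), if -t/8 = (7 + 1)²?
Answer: 36864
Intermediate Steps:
t = -512 (t = -8*(7 + 1)² = -8*8² = -8*64 = -512)
t*(-127 + k) = -512*(-127 + 55) = -512*(-72) = 36864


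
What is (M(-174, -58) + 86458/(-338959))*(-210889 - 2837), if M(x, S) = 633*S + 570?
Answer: 2618447109324204/338959 ≈ 7.7250e+9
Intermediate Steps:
M(x, S) = 570 + 633*S
(M(-174, -58) + 86458/(-338959))*(-210889 - 2837) = ((570 + 633*(-58)) + 86458/(-338959))*(-210889 - 2837) = ((570 - 36714) + 86458*(-1/338959))*(-213726) = (-36144 - 86458/338959)*(-213726) = -12251420554/338959*(-213726) = 2618447109324204/338959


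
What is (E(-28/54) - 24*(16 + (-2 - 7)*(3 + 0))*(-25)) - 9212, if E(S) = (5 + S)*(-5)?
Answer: -427529/27 ≈ -15834.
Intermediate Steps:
E(S) = -25 - 5*S
(E(-28/54) - 24*(16 + (-2 - 7)*(3 + 0))*(-25)) - 9212 = ((-25 - (-140)/54) - 24*(16 + (-2 - 7)*(3 + 0))*(-25)) - 9212 = ((-25 - (-140)/54) - 24*(16 - 9*3)*(-25)) - 9212 = ((-25 - 5*(-14/27)) - 24*(16 - 27)*(-25)) - 9212 = ((-25 + 70/27) - 24*(-11)*(-25)) - 9212 = (-605/27 + 264*(-25)) - 9212 = (-605/27 - 6600) - 9212 = -178805/27 - 9212 = -427529/27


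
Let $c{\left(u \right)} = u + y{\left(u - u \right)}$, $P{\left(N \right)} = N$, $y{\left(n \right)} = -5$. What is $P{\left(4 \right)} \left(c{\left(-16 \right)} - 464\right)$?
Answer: $-1940$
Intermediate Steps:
$c{\left(u \right)} = -5 + u$ ($c{\left(u \right)} = u - 5 = -5 + u$)
$P{\left(4 \right)} \left(c{\left(-16 \right)} - 464\right) = 4 \left(\left(-5 - 16\right) - 464\right) = 4 \left(-21 - 464\right) = 4 \left(-485\right) = -1940$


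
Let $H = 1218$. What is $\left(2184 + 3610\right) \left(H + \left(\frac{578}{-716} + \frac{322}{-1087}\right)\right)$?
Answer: $\frac{1371875534873}{194573} \approx 7.0507 \cdot 10^{6}$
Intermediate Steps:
$\left(2184 + 3610\right) \left(H + \left(\frac{578}{-716} + \frac{322}{-1087}\right)\right) = \left(2184 + 3610\right) \left(1218 + \left(\frac{578}{-716} + \frac{322}{-1087}\right)\right) = 5794 \left(1218 + \left(578 \left(- \frac{1}{716}\right) + 322 \left(- \frac{1}{1087}\right)\right)\right) = 5794 \left(1218 - \frac{429419}{389146}\right) = 5794 \cdot \frac{473550409}{389146} = \frac{1371875534873}{194573}$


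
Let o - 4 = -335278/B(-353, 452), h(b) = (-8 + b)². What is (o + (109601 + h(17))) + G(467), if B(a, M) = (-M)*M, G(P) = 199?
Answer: 11225140159/102152 ≈ 1.0989e+5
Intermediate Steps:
B(a, M) = -M²
o = 576247/102152 (o = 4 - 335278/((-1*452²)) = 4 - 335278/((-1*204304)) = 4 - 335278/(-204304) = 4 - 335278*(-1/204304) = 4 + 167639/102152 = 576247/102152 ≈ 5.6411)
(o + (109601 + h(17))) + G(467) = (576247/102152 + (109601 + (-8 + 17)²)) + 199 = (576247/102152 + (109601 + 9²)) + 199 = (576247/102152 + (109601 + 81)) + 199 = (576247/102152 + 109682) + 199 = 11204811911/102152 + 199 = 11225140159/102152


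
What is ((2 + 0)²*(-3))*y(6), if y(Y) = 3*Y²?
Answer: -1296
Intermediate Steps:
((2 + 0)²*(-3))*y(6) = ((2 + 0)²*(-3))*(3*6²) = (2²*(-3))*(3*36) = (4*(-3))*108 = -12*108 = -1296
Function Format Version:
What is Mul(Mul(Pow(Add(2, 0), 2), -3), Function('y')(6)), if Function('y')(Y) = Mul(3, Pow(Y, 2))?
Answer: -1296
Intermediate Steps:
Mul(Mul(Pow(Add(2, 0), 2), -3), Function('y')(6)) = Mul(Mul(Pow(Add(2, 0), 2), -3), Mul(3, Pow(6, 2))) = Mul(Mul(Pow(2, 2), -3), Mul(3, 36)) = Mul(Mul(4, -3), 108) = Mul(-12, 108) = -1296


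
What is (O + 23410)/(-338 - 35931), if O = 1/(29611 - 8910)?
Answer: -484610411/750804569 ≈ -0.64545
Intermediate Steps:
O = 1/20701 ≈ 4.8307e-5
(O + 23410)/(-338 - 35931) = (1/20701 + 23410)/(-338 - 35931) = (484610411/20701)/(-36269) = (484610411/20701)*(-1/36269) = -484610411/750804569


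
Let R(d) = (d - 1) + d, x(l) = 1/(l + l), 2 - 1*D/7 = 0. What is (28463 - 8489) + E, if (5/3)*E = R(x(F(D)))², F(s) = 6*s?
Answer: 234901129/11760 ≈ 19975.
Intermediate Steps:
D = 14 (D = 14 - 7*0 = 14 + 0 = 14)
x(l) = 1/(2*l)
R(d) = -1 + 2*d (R(d) = (-1 + d) + d = -1 + 2*d)
E = 6889/11760 (E = 3*(-1 + 2*(1/(2*((6*14)))))²/5 = 3*(-1 + 2*((½)/84))²/5 = 3*(-1 + 2*((½)*(1/84)))²/5 = 3*(-1 + 2*(1/168))²/5 = 3*(-1 + 1/84)²/5 = 3*(-83/84)²/5 = (⅗)*(6889/7056) = 6889/11760 ≈ 0.58580)
(28463 - 8489) + E = (28463 - 8489) + 6889/11760 = 19974 + 6889/11760 = 234901129/11760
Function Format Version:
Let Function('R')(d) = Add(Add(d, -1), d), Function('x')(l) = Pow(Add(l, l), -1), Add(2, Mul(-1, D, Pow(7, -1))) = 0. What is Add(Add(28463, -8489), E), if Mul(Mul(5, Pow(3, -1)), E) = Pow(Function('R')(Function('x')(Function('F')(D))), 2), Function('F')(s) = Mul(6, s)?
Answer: Rational(234901129, 11760) ≈ 19975.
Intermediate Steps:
D = 14 (D = Add(14, Mul(-7, 0)) = Add(14, 0) = 14)
Function('x')(l) = Mul(Rational(1, 2), Pow(l, -1)) (Function('x')(l) = Pow(Mul(2, l), -1) = Mul(Rational(1, 2), Pow(l, -1)))
Function('R')(d) = Add(-1, Mul(2, d)) (Function('R')(d) = Add(Add(-1, d), d) = Add(-1, Mul(2, d)))
E = Rational(6889, 11760) (E = Mul(Rational(3, 5), Pow(Add(-1, Mul(2, Mul(Rational(1, 2), Pow(Mul(6, 14), -1)))), 2)) = Mul(Rational(3, 5), Pow(Add(-1, Mul(2, Mul(Rational(1, 2), Pow(84, -1)))), 2)) = Mul(Rational(3, 5), Pow(Add(-1, Mul(2, Mul(Rational(1, 2), Rational(1, 84)))), 2)) = Mul(Rational(3, 5), Pow(Add(-1, Mul(2, Rational(1, 168))), 2)) = Mul(Rational(3, 5), Pow(Add(-1, Rational(1, 84)), 2)) = Mul(Rational(3, 5), Pow(Rational(-83, 84), 2)) = Mul(Rational(3, 5), Rational(6889, 7056)) = Rational(6889, 11760) ≈ 0.58580)
Add(Add(28463, -8489), E) = Add(Add(28463, -8489), Rational(6889, 11760)) = Add(19974, Rational(6889, 11760)) = Rational(234901129, 11760)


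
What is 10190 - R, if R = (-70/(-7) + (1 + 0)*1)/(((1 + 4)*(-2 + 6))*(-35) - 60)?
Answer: 7744411/760 ≈ 10190.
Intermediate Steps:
R = -11/760 (R = (-70*(-⅐) + 1*1)/((5*4)*(-35) - 60) = (10 + 1)/(20*(-35) - 60) = 11/(-700 - 60) = 11/(-760) = -1/760*11 = -11/760 ≈ -0.014474)
10190 - R = 10190 - 1*(-11/760) = 10190 + 11/760 = 7744411/760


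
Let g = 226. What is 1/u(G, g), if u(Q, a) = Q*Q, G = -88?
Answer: 1/7744 ≈ 0.00012913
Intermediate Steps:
u(Q, a) = Q²
1/u(G, g) = 1/((-88)²) = 1/7744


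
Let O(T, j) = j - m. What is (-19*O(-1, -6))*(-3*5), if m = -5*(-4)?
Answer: -7410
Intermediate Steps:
m = 20
O(T, j) = -20 + j (O(T, j) = j - 1*20 = j - 20 = -20 + j)
(-19*O(-1, -6))*(-3*5) = (-19*(-20 - 6))*(-3*5) = -19*(-26)*(-15) = 494*(-15) = -7410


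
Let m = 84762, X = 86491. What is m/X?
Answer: 84762/86491 ≈ 0.98001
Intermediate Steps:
m/X = 84762/86491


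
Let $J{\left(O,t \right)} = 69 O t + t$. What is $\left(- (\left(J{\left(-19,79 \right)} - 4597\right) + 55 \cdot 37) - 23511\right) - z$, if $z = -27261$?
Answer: $109802$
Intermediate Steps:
$J{\left(O,t \right)} = t + 69 O t$ ($J{\left(O,t \right)} = 69 O t + t = t + 69 O t$)
$\left(- (\left(J{\left(-19,79 \right)} - 4597\right) + 55 \cdot 37) - 23511\right) - z = \left(- (\left(79 \left(1 + 69 \left(-19\right)\right) - 4597\right) + 55 \cdot 37) - 23511\right) - -27261 = \left(- (\left(79 \left(1 - 1311\right) - 4597\right) + 2035) - 23511\right) + 27261 = \left(- (\left(79 \left(-1310\right) - 4597\right) + 2035) - 23511\right) + 27261 = \left(- (\left(-103490 - 4597\right) + 2035) - 23511\right) + 27261 = \left(- (-108087 + 2035) - 23511\right) + 27261 = \left(\left(-1\right) \left(-106052\right) - 23511\right) + 27261 = \left(106052 - 23511\right) + 27261 = 82541 + 27261 = 109802$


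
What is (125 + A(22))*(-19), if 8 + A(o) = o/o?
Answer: -2242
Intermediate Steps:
A(o) = -7 (A(o) = -8 + o/o = -8 + 1 = -7)
(125 + A(22))*(-19) = (125 - 7)*(-19) = 118*(-19) = -2242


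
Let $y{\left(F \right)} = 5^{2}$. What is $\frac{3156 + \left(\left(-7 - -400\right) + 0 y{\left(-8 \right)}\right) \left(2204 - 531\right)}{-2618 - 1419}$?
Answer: $- \frac{660645}{4037} \approx -163.65$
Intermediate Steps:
$y{\left(F \right)} = 25$
$\frac{3156 + \left(\left(-7 - -400\right) + 0 y{\left(-8 \right)}\right) \left(2204 - 531\right)}{-2618 - 1419} = \frac{3156 + \left(\left(-7 - -400\right) + 0 \cdot 25\right) \left(2204 - 531\right)}{-2618 - 1419} = \frac{3156 + \left(\left(-7 + 400\right) + 0\right) 1673}{-4037} = \left(3156 + \left(393 + 0\right) 1673\right) \left(- \frac{1}{4037}\right) = \left(3156 + 393 \cdot 1673\right) \left(- \frac{1}{4037}\right) = \left(3156 + 657489\right) \left(- \frac{1}{4037}\right) = 660645 \left(- \frac{1}{4037}\right) = - \frac{660645}{4037}$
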